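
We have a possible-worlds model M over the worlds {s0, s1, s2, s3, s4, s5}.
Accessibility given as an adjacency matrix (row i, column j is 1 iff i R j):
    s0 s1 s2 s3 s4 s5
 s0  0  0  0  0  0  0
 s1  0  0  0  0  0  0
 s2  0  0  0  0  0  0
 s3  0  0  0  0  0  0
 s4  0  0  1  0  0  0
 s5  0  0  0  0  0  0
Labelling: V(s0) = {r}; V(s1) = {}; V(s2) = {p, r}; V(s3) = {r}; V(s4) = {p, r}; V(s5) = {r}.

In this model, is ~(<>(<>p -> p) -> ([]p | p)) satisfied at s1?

At s1: <>(<>p -> p) -> ([]p | p) is true, so ~(<>(<>p -> p) -> ([]p | p)) is false.
  At s1: <>(<>p -> p) is false, []p | p is true, so <>(<>p -> p) -> ([]p | p) is true.
    At s1: no accessible worlds, so <>(<>p -> p) is false.
    At s1: []p is true, p is false, so []p | p is true.
      At s1: no accessible worlds, so []p holds vacuously.

No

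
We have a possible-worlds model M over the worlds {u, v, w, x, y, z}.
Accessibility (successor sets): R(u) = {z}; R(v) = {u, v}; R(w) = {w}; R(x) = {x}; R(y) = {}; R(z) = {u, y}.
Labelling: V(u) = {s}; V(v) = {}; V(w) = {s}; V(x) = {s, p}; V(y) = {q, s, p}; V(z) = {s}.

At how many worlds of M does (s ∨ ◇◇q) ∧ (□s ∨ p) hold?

Let φ = (s ∨ ◇◇q) ∧ (□s ∨ p). Evaluate φ at each world:
  u (successors {z}): φ is true.
  v (successors {u, v}): φ is false.
  w (successors {w}): φ is true.
  x (successors {x}): φ is true.
  y (successors ∅): φ is true.
  z (successors {u, y}): φ is true.
For instance, at x:
  At x: s ∨ ◇◇q is true, □s ∨ p is true, so (s ∨ ◇◇q) ∧ (□s ∨ p) is true.
    At x: s is true, ◇◇q is false, so s ∨ ◇◇q is true.
      At x: ◇◇q requires ◇q at some successor in {x}.
        At x: ◇q is false.
      So ◇◇q is false at x.
    At x: □s is true, p is true, so □s ∨ p is true.
      At x: □s requires s at every successor {x}.
        At x: s is true.
      So □s is true at x.
Satisfying worlds: {u, w, x, y, z}

5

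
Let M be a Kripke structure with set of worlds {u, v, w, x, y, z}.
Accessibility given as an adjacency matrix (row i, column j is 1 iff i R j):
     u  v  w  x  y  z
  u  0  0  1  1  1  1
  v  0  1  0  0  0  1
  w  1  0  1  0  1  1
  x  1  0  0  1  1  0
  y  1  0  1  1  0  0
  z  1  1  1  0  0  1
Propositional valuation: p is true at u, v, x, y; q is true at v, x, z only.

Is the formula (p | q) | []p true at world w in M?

At w: p | q is false, []p is false, so (p | q) | []p is false.
  At w: []p requires p at every successor {u, w, y, z}.
    p fails at w, so []p is false at w.

No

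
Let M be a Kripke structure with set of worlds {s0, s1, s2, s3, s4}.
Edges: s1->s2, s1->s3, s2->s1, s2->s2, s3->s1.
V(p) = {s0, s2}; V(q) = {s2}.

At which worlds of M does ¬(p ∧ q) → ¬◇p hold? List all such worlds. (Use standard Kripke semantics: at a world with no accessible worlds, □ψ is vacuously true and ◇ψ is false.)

Let φ = ¬(p ∧ q) → ¬◇p. Evaluate φ at each world:
  s0 (successors ∅): φ is true.
  s1 (successors {s2, s3}): φ is false.
  s2 (successors {s1, s2}): φ is true.
  s3 (successors {s1}): φ is true.
  s4 (successors ∅): φ is true.
For instance, at s3:
  At s3: ¬(p ∧ q) is true, ¬◇p is true, so ¬(p ∧ q) → ¬◇p is true.
    At s3: ◇p is false, so ¬◇p is true.
      At s3: ◇p requires p at some successor in {s1}.
        At s1: p is false.
      So ◇p is false at s3.
Satisfying worlds: {s0, s2, s3, s4}

s0, s2, s3, s4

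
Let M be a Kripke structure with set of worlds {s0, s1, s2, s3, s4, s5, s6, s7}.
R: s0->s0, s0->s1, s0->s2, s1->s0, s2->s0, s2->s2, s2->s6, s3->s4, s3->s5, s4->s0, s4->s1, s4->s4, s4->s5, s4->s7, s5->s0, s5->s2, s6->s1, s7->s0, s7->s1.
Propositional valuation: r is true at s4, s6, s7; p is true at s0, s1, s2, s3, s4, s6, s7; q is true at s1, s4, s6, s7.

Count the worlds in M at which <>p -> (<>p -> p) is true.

7

Recall that <>ψ holds at a world iff ψ holds at some accessible world.
Let φ = <>p -> (<>p -> p). Evaluate φ at each world:
  s0 (successors {s0, s1, s2}): φ is true.
  s1 (successors {s0}): φ is true.
  s2 (successors {s0, s2, s6}): φ is true.
  s3 (successors {s4, s5}): φ is true.
  s4 (successors {s0, s1, s4, s5, s7}): φ is true.
  s5 (successors {s0, s2}): φ is false.
  s6 (successors {s1}): φ is true.
  s7 (successors {s0, s1}): φ is true.
For instance, at s6:
  At s6: <>p is true, <>p -> p is true, so <>p -> (<>p -> p) is true.
    At s6: <>p requires p at some successor in {s1}.
      p holds at s1, so <>p is true at s6.
    At s6: <>p is true, p is true, so <>p -> p is true.
      At s6: <>p requires p at some successor in {s1}.
        p holds at s1, so <>p is true at s6.
Satisfying worlds: {s0, s1, s2, s3, s4, s6, s7}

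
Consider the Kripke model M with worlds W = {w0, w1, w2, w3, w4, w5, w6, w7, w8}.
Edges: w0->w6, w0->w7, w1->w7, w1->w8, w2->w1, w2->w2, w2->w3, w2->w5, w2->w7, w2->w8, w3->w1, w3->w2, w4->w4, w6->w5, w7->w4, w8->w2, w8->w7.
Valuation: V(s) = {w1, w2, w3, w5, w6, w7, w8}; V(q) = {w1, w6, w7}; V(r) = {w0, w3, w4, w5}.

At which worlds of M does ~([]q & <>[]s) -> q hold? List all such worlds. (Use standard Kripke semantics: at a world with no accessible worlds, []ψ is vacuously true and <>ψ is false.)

w0, w1, w6, w7

Let φ = ~([]q & <>[]s) -> q. Evaluate φ at each world:
  w0 (successors {w6, w7}): φ is true.
  w1 (successors {w7, w8}): φ is true.
  w2 (successors {w1, w2, w3, w5, w7, w8}): φ is false.
  w3 (successors {w1, w2}): φ is false.
  w4 (successors {w4}): φ is false.
  w5 (successors ∅): φ is false.
  w6 (successors {w5}): φ is true.
  w7 (successors {w4}): φ is true.
  w8 (successors {w2, w7}): φ is false.
For instance, at w0:
  At w0: ~([]q & <>[]s) is false, q is false, so ~([]q & <>[]s) -> q is true.
    At w0: []q & <>[]s is true, so ~([]q & <>[]s) is false.
      At w0: []q is true, <>[]s is true, so []q & <>[]s is true.
Satisfying worlds: {w0, w1, w6, w7}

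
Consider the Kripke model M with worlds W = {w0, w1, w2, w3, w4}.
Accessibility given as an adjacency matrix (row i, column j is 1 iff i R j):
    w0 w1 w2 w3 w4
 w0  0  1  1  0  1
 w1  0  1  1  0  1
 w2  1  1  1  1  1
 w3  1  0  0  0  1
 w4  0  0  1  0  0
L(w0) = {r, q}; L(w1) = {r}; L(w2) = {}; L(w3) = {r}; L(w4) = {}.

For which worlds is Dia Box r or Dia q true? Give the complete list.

w2, w3

Let φ = Dia Box r or Dia q. Evaluate φ at each world:
  w0 (successors {w1, w2, w4}): φ is false.
  w1 (successors {w1, w2, w4}): φ is false.
  w2 (successors {w0, w1, w2, w3, w4}): φ is true.
  w3 (successors {w0, w4}): φ is true.
  w4 (successors {w2}): φ is false.
For instance, at w0:
  At w0: Dia Box r is false, Dia q is false, so Dia Box r or Dia q is false.
    At w0: Dia Box r requires Box r at some successor in {w1, w2, w4}.
      At w1: Box r is false.
      At w2: Box r is false.
      At w4: Box r is false.
    So Dia Box r is false at w0.
    At w0: Dia q requires q at some successor in {w1, w2, w4}.
      At w1: q is false.
      At w2: q is false.
      At w4: q is false.
    So Dia q is false at w0.
Satisfying worlds: {w2, w3}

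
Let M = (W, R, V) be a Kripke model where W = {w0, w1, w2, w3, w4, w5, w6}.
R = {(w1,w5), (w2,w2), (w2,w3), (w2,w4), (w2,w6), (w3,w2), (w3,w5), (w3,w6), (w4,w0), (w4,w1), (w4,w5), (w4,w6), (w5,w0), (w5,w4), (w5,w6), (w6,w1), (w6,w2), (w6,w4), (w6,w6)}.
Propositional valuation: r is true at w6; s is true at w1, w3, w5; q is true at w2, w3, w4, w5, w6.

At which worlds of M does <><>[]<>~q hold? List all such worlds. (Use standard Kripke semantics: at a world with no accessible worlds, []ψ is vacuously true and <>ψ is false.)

Let φ = <><>[]<>~q. Evaluate φ at each world:
  w0 (successors ∅): φ is false.
  w1 (successors {w5}): φ is true.
  w2 (successors {w2, w3, w4, w6}): φ is true.
  w3 (successors {w2, w5, w6}): φ is true.
  w4 (successors {w0, w1, w5, w6}): φ is true.
  w5 (successors {w0, w4, w6}): φ is true.
  w6 (successors {w1, w2, w4, w6}): φ is true.
For instance, at w2:
  At w2: <><>[]<>~q requires <>[]<>~q at some successor in {w2, w3, w4, w6}.
    <>[]<>~q holds at w4, so <><>[]<>~q is true at w2.
      At w4: <>[]<>~q requires []<>~q at some successor in {w0, w1, w5, w6}.
        []<>~q holds at w0, so <>[]<>~q is true at w4.
Satisfying worlds: {w1, w2, w3, w4, w5, w6}

w1, w2, w3, w4, w5, w6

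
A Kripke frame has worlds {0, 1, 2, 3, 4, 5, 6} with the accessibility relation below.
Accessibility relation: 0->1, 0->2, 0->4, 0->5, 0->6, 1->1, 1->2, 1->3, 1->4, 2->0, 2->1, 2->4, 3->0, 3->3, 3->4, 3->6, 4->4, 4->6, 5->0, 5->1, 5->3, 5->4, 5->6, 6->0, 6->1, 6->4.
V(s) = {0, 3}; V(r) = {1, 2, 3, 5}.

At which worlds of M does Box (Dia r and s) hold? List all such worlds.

Let φ = Box (Dia r and s). Evaluate φ at each world:
  0 (successors {1, 2, 4, 5, 6}): φ is false.
  1 (successors {1, 2, 3, 4}): φ is false.
  2 (successors {0, 1, 4}): φ is false.
  3 (successors {0, 3, 4, 6}): φ is false.
  4 (successors {4, 6}): φ is false.
  5 (successors {0, 1, 3, 4, 6}): φ is false.
  6 (successors {0, 1, 4}): φ is false.
For instance, at 1:
  At 1: Box (Dia r and s) requires Dia r and s at every successor {1, 2, 3, 4}.
    Dia r and s fails at 1, so Box (Dia r and s) is false at 1.
      At 1: Dia r is true, s is false, so Dia r and s is false.
Satisfying worlds: none.

none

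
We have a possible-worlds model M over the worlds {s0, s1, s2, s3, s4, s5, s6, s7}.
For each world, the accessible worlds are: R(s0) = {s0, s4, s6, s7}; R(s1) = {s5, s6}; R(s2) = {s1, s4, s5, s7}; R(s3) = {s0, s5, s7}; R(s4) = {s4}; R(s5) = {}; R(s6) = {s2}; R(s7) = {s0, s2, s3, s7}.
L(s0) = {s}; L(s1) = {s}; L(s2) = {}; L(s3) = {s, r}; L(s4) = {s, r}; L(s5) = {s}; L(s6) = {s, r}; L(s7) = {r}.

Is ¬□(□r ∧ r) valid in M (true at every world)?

No

Let φ = ¬□(□r ∧ r). Evaluate φ at each world:
  s0 (successors {s0, s4, s6, s7}): φ is true.
  s1 (successors {s5, s6}): φ is true.
  s2 (successors {s1, s4, s5, s7}): φ is true.
  s3 (successors {s0, s5, s7}): φ is true.
  s4 (successors {s4}): φ is false.
  s5 (successors ∅): φ is false.
  s6 (successors {s2}): φ is true.
  s7 (successors {s0, s2, s3, s7}): φ is true.
Detail at s4 (counterexample):
  At s4: □(□r ∧ r) is true, so ¬□(□r ∧ r) is false.
    At s4: □(□r ∧ r) requires □r ∧ r at every successor {s4}.
      At s4: □r ∧ r is true.
    So □(□r ∧ r) is true at s4.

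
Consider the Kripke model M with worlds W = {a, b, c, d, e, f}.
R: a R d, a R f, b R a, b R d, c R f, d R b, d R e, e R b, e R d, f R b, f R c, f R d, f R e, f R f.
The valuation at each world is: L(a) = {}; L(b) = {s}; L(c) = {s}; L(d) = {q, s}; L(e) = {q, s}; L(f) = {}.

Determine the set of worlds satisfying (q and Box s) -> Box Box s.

a, b, c, f

Let φ = (q and Box s) -> Box Box s. Evaluate φ at each world:
  a (successors {d, f}): φ is true.
  b (successors {a, d}): φ is true.
  c (successors {f}): φ is true.
  d (successors {b, e}): φ is false.
  e (successors {b, d}): φ is false.
  f (successors {b, c, d, e, f}): φ is true.
For instance, at c:
  At c: q and Box s is false, Box Box s is false, so (q and Box s) -> Box Box s is true.
    At c: q is false, Box s is false, so q and Box s is false.
      At c: Box s requires s at every successor {f}.
        s fails at f, so Box s is false at c.
    At c: Box Box s requires Box s at every successor {f}.
      Box s fails at f, so Box Box s is false at c.
Satisfying worlds: {a, b, c, f}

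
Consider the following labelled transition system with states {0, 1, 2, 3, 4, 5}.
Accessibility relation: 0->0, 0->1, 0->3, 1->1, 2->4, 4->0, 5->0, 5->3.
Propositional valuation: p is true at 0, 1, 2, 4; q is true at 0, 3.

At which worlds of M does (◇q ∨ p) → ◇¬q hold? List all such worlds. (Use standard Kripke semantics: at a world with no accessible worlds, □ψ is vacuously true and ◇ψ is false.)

Recall that ◇ψ holds at a world iff ψ holds at some accessible world.
Let φ = (◇q ∨ p) → ◇¬q. Evaluate φ at each world:
  0 (successors {0, 1, 3}): φ is true.
  1 (successors {1}): φ is true.
  2 (successors {4}): φ is true.
  3 (successors ∅): φ is true.
  4 (successors {0}): φ is false.
  5 (successors {0, 3}): φ is false.
For instance, at 5:
  At 5: ◇q ∨ p is true, ◇¬q is false, so (◇q ∨ p) → ◇¬q is false.
    At 5: ◇q is true, p is false, so ◇q ∨ p is true.
      At 5: ◇q requires q at some successor in {0, 3}.
        q holds at 0, so ◇q is true at 5.
    At 5: ◇¬q requires ¬q at some successor in {0, 3}.
      At 0: ¬q is false.
      At 3: ¬q is false.
    So ◇¬q is false at 5.
Satisfying worlds: {0, 1, 2, 3}

0, 1, 2, 3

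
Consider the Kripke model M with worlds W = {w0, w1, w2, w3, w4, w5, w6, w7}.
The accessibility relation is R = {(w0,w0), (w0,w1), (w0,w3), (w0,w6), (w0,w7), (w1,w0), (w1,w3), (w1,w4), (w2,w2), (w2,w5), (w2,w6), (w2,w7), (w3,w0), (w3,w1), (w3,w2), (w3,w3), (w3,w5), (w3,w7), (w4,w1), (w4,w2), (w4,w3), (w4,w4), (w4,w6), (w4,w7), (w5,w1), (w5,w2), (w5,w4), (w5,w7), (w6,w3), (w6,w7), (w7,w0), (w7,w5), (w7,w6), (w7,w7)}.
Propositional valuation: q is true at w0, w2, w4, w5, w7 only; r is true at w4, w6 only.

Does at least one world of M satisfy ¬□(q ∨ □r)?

Recall that □ψ holds at a world iff ψ holds at every accessible world, and ◇ψ holds iff ψ holds at some accessible world.
Let φ = ¬□(q ∨ □r). Evaluate φ at each world:
  w0 (successors {w0, w1, w3, w6, w7}): φ is true.
  w1 (successors {w0, w3, w4}): φ is true.
  w2 (successors {w2, w5, w6, w7}): φ is true.
  w3 (successors {w0, w1, w2, w3, w5, w7}): φ is true.
  w4 (successors {w1, w2, w3, w4, w6, w7}): φ is true.
  w5 (successors {w1, w2, w4, w7}): φ is true.
  w6 (successors {w3, w7}): φ is true.
  w7 (successors {w0, w5, w6, w7}): φ is true.
Detail at w0 (witness):
  At w0: □(q ∨ □r) is false, so ¬□(q ∨ □r) is true.
    At w0: □(q ∨ □r) requires q ∨ □r at every successor {w0, w1, w3, w6, w7}.
      q ∨ □r fails at w1, so □(q ∨ □r) is false at w0.

Yes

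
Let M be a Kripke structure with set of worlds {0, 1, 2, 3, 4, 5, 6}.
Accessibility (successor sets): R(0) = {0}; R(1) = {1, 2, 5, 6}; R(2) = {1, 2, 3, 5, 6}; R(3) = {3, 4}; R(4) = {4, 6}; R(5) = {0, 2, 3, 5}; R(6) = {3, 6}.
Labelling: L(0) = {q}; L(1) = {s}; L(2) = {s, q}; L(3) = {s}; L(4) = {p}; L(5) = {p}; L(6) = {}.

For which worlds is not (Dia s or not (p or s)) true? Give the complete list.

4

Recall that Dia ψ holds at a world iff ψ holds at some accessible world.
Let φ = not (Dia s or not (p or s)). Evaluate φ at each world:
  0 (successors {0}): φ is false.
  1 (successors {1, 2, 5, 6}): φ is false.
  2 (successors {1, 2, 3, 5, 6}): φ is false.
  3 (successors {3, 4}): φ is false.
  4 (successors {4, 6}): φ is true.
  5 (successors {0, 2, 3, 5}): φ is false.
  6 (successors {3, 6}): φ is false.
For instance, at 3:
  At 3: Dia s or not (p or s) is true, so not (Dia s or not (p or s)) is false.
    At 3: Dia s is true, not (p or s) is false, so Dia s or not (p or s) is true.
      At 3: Dia s requires s at some successor in {3, 4}.
        s holds at 3, so Dia s is true at 3.
Satisfying worlds: {4}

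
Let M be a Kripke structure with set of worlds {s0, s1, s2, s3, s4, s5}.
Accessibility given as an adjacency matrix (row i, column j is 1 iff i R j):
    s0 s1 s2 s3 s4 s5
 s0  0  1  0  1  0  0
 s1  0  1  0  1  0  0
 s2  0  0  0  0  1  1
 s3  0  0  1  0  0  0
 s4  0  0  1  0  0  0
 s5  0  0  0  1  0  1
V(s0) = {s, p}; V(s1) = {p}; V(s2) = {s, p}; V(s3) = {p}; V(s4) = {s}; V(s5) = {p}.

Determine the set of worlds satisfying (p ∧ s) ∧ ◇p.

Let φ = (p ∧ s) ∧ ◇p. Evaluate φ at each world:
  s0 (successors {s1, s3}): φ is true.
  s1 (successors {s1, s3}): φ is false.
  s2 (successors {s4, s5}): φ is true.
  s3 (successors {s2}): φ is false.
  s4 (successors {s2}): φ is false.
  s5 (successors {s3, s5}): φ is false.
For instance, at s4:
  At s4: p ∧ s is false, ◇p is true, so (p ∧ s) ∧ ◇p is false.
    At s4: ◇p requires p at some successor in {s2}.
      p holds at s2, so ◇p is true at s4.
Satisfying worlds: {s0, s2}

s0, s2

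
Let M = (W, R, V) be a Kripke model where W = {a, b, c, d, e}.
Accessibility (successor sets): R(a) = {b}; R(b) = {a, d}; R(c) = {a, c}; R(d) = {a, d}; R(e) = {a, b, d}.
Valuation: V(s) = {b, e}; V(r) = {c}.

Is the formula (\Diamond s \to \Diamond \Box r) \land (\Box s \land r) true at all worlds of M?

No

Recall that \Box ψ holds at a world iff ψ holds at every accessible world, and \Diamond ψ holds iff ψ holds at some accessible world.
Let φ = (\Diamond s \to \Diamond \Box r) \land (\Box s \land r). Evaluate φ at each world:
  a (successors {b}): φ is false.
  b (successors {a, d}): φ is false.
  c (successors {a, c}): φ is false.
  d (successors {a, d}): φ is false.
  e (successors {a, b, d}): φ is false.
Detail at a (counterexample):
  At a: \Diamond s \to \Diamond \Box r is false, \Box s \land r is false, so (\Diamond s \to \Diamond \Box r) \land (\Box s \land r) is false.
    At a: \Diamond s is true, \Diamond \Box r is false, so \Diamond s \to \Diamond \Box r is false.
      At a: \Diamond s requires s at some successor in {b}.
        s holds at b, so \Diamond s is true at a.
      At a: \Diamond \Box r requires \Box r at some successor in {b}.
        At b: \Box r is false.
      So \Diamond \Box r is false at a.
    At a: \Box s is true, r is false, so \Box s \land r is false.
      At a: \Box s requires s at every successor {b}.
        At b: s is true.
      So \Box s is true at a.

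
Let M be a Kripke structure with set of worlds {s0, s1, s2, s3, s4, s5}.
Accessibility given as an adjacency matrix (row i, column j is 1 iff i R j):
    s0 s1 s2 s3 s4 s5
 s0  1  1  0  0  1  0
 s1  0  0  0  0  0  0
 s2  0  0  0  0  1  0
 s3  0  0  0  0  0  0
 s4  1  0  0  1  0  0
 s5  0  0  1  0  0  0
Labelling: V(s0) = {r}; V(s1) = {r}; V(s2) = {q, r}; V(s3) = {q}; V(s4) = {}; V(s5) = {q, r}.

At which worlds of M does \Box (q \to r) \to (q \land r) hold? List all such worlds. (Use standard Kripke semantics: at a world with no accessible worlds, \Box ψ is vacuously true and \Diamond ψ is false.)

Let φ = \Box (q \to r) \to (q \land r). Evaluate φ at each world:
  s0 (successors {s0, s1, s4}): φ is false.
  s1 (successors ∅): φ is false.
  s2 (successors {s4}): φ is true.
  s3 (successors ∅): φ is false.
  s4 (successors {s0, s3}): φ is true.
  s5 (successors {s2}): φ is true.
For instance, at s2:
  At s2: \Box (q \to r) is true, q \land r is true, so \Box (q \to r) \to (q \land r) is true.
    At s2: \Box (q \to r) requires q \to r at every successor {s4}.
      At s4: q \to r is true.
    So \Box (q \to r) is true at s2.
Satisfying worlds: {s2, s4, s5}

s2, s4, s5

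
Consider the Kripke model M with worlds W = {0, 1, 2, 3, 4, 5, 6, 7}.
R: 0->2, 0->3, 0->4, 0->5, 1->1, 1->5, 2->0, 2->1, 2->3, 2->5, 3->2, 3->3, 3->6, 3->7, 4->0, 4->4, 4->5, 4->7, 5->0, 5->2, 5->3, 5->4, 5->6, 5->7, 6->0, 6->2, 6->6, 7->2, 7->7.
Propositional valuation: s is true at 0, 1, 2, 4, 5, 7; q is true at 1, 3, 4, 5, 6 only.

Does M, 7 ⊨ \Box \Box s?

At 7: \Box \Box s requires \Box s at every successor {2, 7}.
  \Box s fails at 2, so \Box \Box s is false at 7.
    At 2: \Box s requires s at every successor {0, 1, 3, 5}.
      s fails at 3, so \Box s is false at 2.

No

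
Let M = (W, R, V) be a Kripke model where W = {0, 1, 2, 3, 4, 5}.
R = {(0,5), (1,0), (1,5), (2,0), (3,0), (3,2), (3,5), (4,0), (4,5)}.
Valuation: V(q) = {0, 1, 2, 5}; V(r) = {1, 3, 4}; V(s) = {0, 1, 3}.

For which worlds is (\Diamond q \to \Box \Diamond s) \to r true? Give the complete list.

Let φ = (\Diamond q \to \Box \Diamond s) \to r. Evaluate φ at each world:
  0 (successors {5}): φ is true.
  1 (successors {0, 5}): φ is true.
  2 (successors {0}): φ is true.
  3 (successors {0, 2, 5}): φ is true.
  4 (successors {0, 5}): φ is true.
  5 (successors ∅): φ is false.
For instance, at 1:
  At 1: \Diamond q \to \Box \Diamond s is false, r is true, so (\Diamond q \to \Box \Diamond s) \to r is true.
    At 1: \Diamond q is true, \Box \Diamond s is false, so \Diamond q \to \Box \Diamond s is false.
      At 1: \Diamond q requires q at some successor in {0, 5}.
        q holds at 0, so \Diamond q is true at 1.
      At 1: \Box \Diamond s requires \Diamond s at every successor {0, 5}.
        \Diamond s fails at 0, so \Box \Diamond s is false at 1.
Satisfying worlds: {0, 1, 2, 3, 4}

0, 1, 2, 3, 4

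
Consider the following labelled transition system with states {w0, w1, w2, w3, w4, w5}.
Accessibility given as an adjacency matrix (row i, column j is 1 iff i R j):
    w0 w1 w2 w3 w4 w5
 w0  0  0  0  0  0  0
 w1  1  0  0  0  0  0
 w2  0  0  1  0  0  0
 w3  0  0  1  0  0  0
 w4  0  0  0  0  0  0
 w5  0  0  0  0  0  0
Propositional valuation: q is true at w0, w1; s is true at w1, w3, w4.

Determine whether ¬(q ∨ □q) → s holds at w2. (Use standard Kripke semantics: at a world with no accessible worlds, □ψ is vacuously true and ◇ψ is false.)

Recall that □ψ holds at a world iff ψ holds at every accessible world, and ◇ψ holds iff ψ holds at some accessible world.
At w2: ¬(q ∨ □q) is true, s is false, so ¬(q ∨ □q) → s is false.
  At w2: q ∨ □q is false, so ¬(q ∨ □q) is true.
    At w2: q is false, □q is false, so q ∨ □q is false.
      At w2: □q requires q at every successor {w2}.
        q fails at w2, so □q is false at w2.

No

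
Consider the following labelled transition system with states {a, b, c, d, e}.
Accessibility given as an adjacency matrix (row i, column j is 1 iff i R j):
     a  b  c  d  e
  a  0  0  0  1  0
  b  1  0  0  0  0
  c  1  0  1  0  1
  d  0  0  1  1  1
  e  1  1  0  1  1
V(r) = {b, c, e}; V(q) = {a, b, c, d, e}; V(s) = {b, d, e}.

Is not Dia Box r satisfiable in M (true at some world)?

Let φ = not Dia Box r. Evaluate φ at each world:
  a (successors {d}): φ is true.
  b (successors {a}): φ is true.
  c (successors {a, c, e}): φ is true.
  d (successors {c, d, e}): φ is true.
  e (successors {a, b, d, e}): φ is true.
Detail at a (witness):
  At a: Dia Box r is false, so not Dia Box r is true.
    At a: Dia Box r requires Box r at some successor in {d}.
      At d: Box r is false.
    So Dia Box r is false at a.

Yes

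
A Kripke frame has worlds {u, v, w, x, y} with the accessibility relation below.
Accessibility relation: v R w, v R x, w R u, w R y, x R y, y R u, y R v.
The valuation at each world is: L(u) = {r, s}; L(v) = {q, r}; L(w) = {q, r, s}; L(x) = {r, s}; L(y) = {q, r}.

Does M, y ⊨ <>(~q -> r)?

Yes

At y: <>(~q -> r) requires ~q -> r at some successor in {u, v}.
  ~q -> r holds at u, so <>(~q -> r) is true at y.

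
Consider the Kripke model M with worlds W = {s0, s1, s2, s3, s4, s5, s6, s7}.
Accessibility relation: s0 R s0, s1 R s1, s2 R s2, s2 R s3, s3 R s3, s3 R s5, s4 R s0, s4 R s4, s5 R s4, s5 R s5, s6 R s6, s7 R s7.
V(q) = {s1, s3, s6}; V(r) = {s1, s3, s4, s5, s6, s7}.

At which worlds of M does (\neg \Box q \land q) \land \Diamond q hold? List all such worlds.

Let φ = (\neg \Box q \land q) \land \Diamond q. Evaluate φ at each world:
  s0 (successors {s0}): φ is false.
  s1 (successors {s1}): φ is false.
  s2 (successors {s2, s3}): φ is false.
  s3 (successors {s3, s5}): φ is true.
  s4 (successors {s0, s4}): φ is false.
  s5 (successors {s4, s5}): φ is false.
  s6 (successors {s6}): φ is false.
  s7 (successors {s7}): φ is false.
For instance, at s3:
  At s3: \neg \Box q \land q is true, \Diamond q is true, so (\neg \Box q \land q) \land \Diamond q is true.
    At s3: \neg \Box q is true, q is true, so \neg \Box q \land q is true.
      At s3: \Box q is false, so \neg \Box q is true.
    At s3: \Diamond q requires q at some successor in {s3, s5}.
      q holds at s3, so \Diamond q is true at s3.
Satisfying worlds: {s3}

s3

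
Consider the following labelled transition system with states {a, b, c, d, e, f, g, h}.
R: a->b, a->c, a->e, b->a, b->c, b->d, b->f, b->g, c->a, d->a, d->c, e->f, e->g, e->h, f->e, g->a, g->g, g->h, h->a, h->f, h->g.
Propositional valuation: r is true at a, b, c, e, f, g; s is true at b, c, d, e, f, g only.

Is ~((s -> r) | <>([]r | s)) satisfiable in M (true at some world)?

Recall that []ψ holds at a world iff ψ holds at every accessible world, and <>ψ holds iff ψ holds at some accessible world.
Let φ = ~((s -> r) | <>([]r | s)). Evaluate φ at each world:
  a (successors {b, c, e}): φ is false.
  b (successors {a, c, d, f, g}): φ is false.
  c (successors {a}): φ is false.
  d (successors {a, c}): φ is false.
  e (successors {f, g, h}): φ is false.
  f (successors {e}): φ is false.
  g (successors {a, g, h}): φ is false.
  h (successors {a, f, g}): φ is false.
For instance, at b:
  At b: (s -> r) | <>([]r | s) is true, so ~((s -> r) | <>([]r | s)) is false.
    At b: s -> r is true, <>([]r | s) is true, so (s -> r) | <>([]r | s) is true.
      At b: <>([]r | s) requires []r | s at some successor in {a, c, d, f, g}.
        []r | s holds at a, so <>([]r | s) is true at b.

No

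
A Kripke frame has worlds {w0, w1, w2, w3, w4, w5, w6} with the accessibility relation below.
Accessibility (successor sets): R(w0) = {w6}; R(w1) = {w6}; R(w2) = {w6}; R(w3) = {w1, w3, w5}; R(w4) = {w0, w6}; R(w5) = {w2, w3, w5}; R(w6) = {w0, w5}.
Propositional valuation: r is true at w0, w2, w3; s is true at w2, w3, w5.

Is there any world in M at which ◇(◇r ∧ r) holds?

Yes

Let φ = ◇(◇r ∧ r). Evaluate φ at each world:
  w0 (successors {w6}): φ is false.
  w1 (successors {w6}): φ is false.
  w2 (successors {w6}): φ is false.
  w3 (successors {w1, w3, w5}): φ is true.
  w4 (successors {w0, w6}): φ is false.
  w5 (successors {w2, w3, w5}): φ is true.
  w6 (successors {w0, w5}): φ is false.
Detail at w3 (witness):
  At w3: ◇(◇r ∧ r) requires ◇r ∧ r at some successor in {w1, w3, w5}.
    ◇r ∧ r holds at w3, so ◇(◇r ∧ r) is true at w3.
      At w3: ◇r is true, r is true, so ◇r ∧ r is true.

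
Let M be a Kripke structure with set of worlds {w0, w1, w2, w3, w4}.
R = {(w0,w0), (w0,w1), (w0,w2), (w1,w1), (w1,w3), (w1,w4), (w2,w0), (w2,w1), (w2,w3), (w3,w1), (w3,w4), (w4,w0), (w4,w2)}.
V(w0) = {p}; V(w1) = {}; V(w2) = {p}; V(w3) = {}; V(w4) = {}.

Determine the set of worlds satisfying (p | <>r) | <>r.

Let φ = (p | <>r) | <>r. Evaluate φ at each world:
  w0 (successors {w0, w1, w2}): φ is true.
  w1 (successors {w1, w3, w4}): φ is false.
  w2 (successors {w0, w1, w3}): φ is true.
  w3 (successors {w1, w4}): φ is false.
  w4 (successors {w0, w2}): φ is false.
For instance, at w1:
  At w1: p | <>r is false, <>r is false, so (p | <>r) | <>r is false.
    At w1: p is false, <>r is false, so p | <>r is false.
      At w1: <>r requires r at some successor in {w1, w3, w4}.
        At w1: r is false.
        At w3: r is false.
        At w4: r is false.
      So <>r is false at w1.
    At w1: <>r requires r at some successor in {w1, w3, w4}.
      At w1: r is false.
      At w3: r is false.
      At w4: r is false.
    So <>r is false at w1.
Satisfying worlds: {w0, w2}

w0, w2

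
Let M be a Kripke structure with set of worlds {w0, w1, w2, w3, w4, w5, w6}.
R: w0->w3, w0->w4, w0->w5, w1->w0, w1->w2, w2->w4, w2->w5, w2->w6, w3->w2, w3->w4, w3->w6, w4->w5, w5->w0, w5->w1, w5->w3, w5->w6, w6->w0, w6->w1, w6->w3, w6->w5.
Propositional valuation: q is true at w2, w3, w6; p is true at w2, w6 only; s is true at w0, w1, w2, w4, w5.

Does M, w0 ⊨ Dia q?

Recall that Dia ψ holds at a world iff ψ holds at some accessible world.
At w0: Dia q requires q at some successor in {w3, w4, w5}.
  q holds at w3, so Dia q is true at w0.

Yes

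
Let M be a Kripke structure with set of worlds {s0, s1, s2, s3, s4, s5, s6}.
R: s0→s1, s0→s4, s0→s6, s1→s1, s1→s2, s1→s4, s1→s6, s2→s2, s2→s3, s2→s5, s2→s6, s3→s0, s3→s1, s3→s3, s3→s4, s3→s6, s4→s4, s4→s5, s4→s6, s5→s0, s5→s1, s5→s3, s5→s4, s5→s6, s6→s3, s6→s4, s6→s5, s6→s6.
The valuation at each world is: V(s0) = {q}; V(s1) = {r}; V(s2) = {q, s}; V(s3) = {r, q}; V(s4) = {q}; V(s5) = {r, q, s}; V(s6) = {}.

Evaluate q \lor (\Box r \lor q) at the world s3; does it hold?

Yes

Recall that \Box ψ holds at a world iff ψ holds at every accessible world, and \Diamond ψ holds iff ψ holds at some accessible world.
At s3: q is true, \Box r \lor q is true, so q \lor (\Box r \lor q) is true.
  At s3: \Box r is false, q is true, so \Box r \lor q is true.
    At s3: \Box r requires r at every successor {s0, s1, s3, s4, s6}.
      r fails at s0, so \Box r is false at s3.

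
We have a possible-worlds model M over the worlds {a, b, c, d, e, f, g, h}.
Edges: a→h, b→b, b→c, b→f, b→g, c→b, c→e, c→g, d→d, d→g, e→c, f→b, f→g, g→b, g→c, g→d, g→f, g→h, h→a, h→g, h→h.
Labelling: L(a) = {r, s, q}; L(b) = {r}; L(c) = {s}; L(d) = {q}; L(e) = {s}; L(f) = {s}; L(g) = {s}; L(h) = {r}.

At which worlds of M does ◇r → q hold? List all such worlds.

Recall that ◇ψ holds at a world iff ψ holds at some accessible world.
Let φ = ◇r → q. Evaluate φ at each world:
  a (successors {h}): φ is true.
  b (successors {b, c, f, g}): φ is false.
  c (successors {b, e, g}): φ is false.
  d (successors {d, g}): φ is true.
  e (successors {c}): φ is true.
  f (successors {b, g}): φ is false.
  g (successors {b, c, d, f, h}): φ is false.
  h (successors {a, g, h}): φ is false.
For instance, at d:
  At d: ◇r is false, q is true, so ◇r → q is true.
    At d: ◇r requires r at some successor in {d, g}.
      At d: r is false.
      At g: r is false.
    So ◇r is false at d.
Satisfying worlds: {a, d, e}

a, d, e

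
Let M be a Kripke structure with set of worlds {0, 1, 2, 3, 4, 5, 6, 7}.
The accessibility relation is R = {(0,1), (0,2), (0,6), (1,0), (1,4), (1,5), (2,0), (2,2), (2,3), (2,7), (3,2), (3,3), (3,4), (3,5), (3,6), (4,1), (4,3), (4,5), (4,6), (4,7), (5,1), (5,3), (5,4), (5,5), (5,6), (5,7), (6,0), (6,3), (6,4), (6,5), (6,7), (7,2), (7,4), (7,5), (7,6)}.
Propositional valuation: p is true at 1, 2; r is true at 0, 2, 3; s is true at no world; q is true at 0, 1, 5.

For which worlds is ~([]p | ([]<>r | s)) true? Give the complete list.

none

Let φ = ~([]p | ([]<>r | s)). Evaluate φ at each world:
  0 (successors {1, 2, 6}): φ is false.
  1 (successors {0, 4, 5}): φ is false.
  2 (successors {0, 2, 3, 7}): φ is false.
  3 (successors {2, 3, 4, 5, 6}): φ is false.
  4 (successors {1, 3, 5, 6, 7}): φ is false.
  5 (successors {1, 3, 4, 5, 6, 7}): φ is false.
  6 (successors {0, 3, 4, 5, 7}): φ is false.
  7 (successors {2, 4, 5, 6}): φ is false.
For instance, at 0:
  At 0: []p | ([]<>r | s) is true, so ~([]p | ([]<>r | s)) is false.
    At 0: []p is false, []<>r | s is true, so []p | ([]<>r | s) is true.
      At 0: []p requires p at every successor {1, 2, 6}.
        p fails at 6, so []p is false at 0.
      At 0: []<>r is true, s is false, so []<>r | s is true.
Satisfying worlds: none.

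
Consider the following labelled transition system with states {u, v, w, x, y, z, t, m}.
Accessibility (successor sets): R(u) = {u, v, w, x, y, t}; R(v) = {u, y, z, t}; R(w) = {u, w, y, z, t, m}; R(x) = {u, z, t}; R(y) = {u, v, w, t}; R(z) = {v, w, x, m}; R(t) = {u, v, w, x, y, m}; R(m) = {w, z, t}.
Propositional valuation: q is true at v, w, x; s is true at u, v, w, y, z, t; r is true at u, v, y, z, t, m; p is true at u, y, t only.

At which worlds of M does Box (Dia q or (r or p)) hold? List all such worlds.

Let φ = Box (Dia q or (r or p)). Evaluate φ at each world:
  u (successors {u, v, w, x, y, t}): φ is false.
  v (successors {u, y, z, t}): φ is true.
  w (successors {u, w, y, z, t, m}): φ is true.
  x (successors {u, z, t}): φ is true.
  y (successors {u, v, w, t}): φ is true.
  z (successors {v, w, x, m}): φ is false.
  t (successors {u, v, w, x, y, m}): φ is false.
  m (successors {w, z, t}): φ is true.
For instance, at w:
  At w: Box (Dia q or (r or p)) requires Dia q or (r or p) at every successor {u, w, y, z, t, m}.
    At u: Dia q or (r or p) is true.
    At w: Dia q or (r or p) is true.
    At y: Dia q or (r or p) is true.
    At z: Dia q or (r or p) is true.
    At t: Dia q or (r or p) is true.
    At m: Dia q or (r or p) is true.
  So Box (Dia q or (r or p)) is true at w.
Satisfying worlds: {v, w, x, y, m}

v, w, x, y, m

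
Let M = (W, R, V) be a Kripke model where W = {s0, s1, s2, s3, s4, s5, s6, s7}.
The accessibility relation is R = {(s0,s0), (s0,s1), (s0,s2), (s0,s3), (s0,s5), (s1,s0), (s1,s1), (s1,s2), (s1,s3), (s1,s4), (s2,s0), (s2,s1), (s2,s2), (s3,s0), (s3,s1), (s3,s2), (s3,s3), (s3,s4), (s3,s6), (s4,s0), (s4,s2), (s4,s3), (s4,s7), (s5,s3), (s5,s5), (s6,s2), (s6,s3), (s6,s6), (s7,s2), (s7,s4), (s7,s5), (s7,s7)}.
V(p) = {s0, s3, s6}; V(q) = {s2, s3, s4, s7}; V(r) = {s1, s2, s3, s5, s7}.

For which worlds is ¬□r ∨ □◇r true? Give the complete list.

Recall that □ψ holds at a world iff ψ holds at every accessible world, and ◇ψ holds iff ψ holds at some accessible world.
Let φ = ¬□r ∨ □◇r. Evaluate φ at each world:
  s0 (successors {s0, s1, s2, s3, s5}): φ is true.
  s1 (successors {s0, s1, s2, s3, s4}): φ is true.
  s2 (successors {s0, s1, s2}): φ is true.
  s3 (successors {s0, s1, s2, s3, s4, s6}): φ is true.
  s4 (successors {s0, s2, s3, s7}): φ is true.
  s5 (successors {s3, s5}): φ is true.
  s6 (successors {s2, s3, s6}): φ is true.
  s7 (successors {s2, s4, s5, s7}): φ is true.
For instance, at s1:
  At s1: ¬□r is true, □◇r is true, so ¬□r ∨ □◇r is true.
    At s1: □r is false, so ¬□r is true.
      At s1: □r requires r at every successor {s0, s1, s2, s3, s4}.
        r fails at s0, so □r is false at s1.
    At s1: □◇r requires ◇r at every successor {s0, s1, s2, s3, s4}.
      At s0: ◇r is true.
      At s1: ◇r is true.
      At s2: ◇r is true.
      At s3: ◇r is true.
      At s4: ◇r is true.
    So □◇r is true at s1.
Satisfying worlds: {s0, s1, s2, s3, s4, s5, s6, s7}

s0, s1, s2, s3, s4, s5, s6, s7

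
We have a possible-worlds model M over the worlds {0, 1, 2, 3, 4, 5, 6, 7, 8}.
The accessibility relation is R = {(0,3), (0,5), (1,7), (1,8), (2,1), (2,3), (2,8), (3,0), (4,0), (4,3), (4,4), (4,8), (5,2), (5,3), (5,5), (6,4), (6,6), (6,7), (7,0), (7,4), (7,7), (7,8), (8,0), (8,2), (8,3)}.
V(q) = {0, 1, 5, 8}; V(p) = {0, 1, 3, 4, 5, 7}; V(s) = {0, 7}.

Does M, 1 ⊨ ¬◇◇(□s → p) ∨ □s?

At 1: ¬◇◇(□s → p) is false, □s is false, so ¬◇◇(□s → p) ∨ □s is false.
  At 1: ◇◇(□s → p) is true, so ¬◇◇(□s → p) is false.
    At 1: ◇◇(□s → p) requires ◇(□s → p) at some successor in {7, 8}.
      ◇(□s → p) holds at 7, so ◇◇(□s → p) is true at 1.
  At 1: □s requires s at every successor {7, 8}.
    s fails at 8, so □s is false at 1.

No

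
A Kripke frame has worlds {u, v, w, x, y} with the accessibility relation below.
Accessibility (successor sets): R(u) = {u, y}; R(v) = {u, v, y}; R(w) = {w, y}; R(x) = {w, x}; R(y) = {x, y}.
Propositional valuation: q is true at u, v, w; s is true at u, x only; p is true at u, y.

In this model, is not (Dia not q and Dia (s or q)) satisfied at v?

No

At v: Dia not q and Dia (s or q) is true, so not (Dia not q and Dia (s or q)) is false.
  At v: Dia not q is true, Dia (s or q) is true, so Dia not q and Dia (s or q) is true.
    At v: Dia not q requires not q at some successor in {u, v, y}.
      not q holds at y, so Dia not q is true at v.
    At v: Dia (s or q) requires s or q at some successor in {u, v, y}.
      s or q holds at u, so Dia (s or q) is true at v.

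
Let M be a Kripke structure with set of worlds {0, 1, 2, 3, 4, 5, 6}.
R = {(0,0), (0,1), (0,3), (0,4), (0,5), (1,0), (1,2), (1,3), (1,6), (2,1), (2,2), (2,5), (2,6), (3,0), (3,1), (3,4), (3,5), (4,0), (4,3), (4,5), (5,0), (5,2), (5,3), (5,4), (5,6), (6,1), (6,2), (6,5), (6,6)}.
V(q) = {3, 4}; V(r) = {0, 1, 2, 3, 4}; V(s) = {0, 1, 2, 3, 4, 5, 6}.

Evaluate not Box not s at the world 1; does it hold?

Yes

Recall that Box ψ holds at a world iff ψ holds at every accessible world, and Dia ψ holds iff ψ holds at some accessible world.
At 1: Box not s is false, so not Box not s is true.
  At 1: Box not s requires not s at every successor {0, 2, 3, 6}.
    not s fails at 0, so Box not s is false at 1.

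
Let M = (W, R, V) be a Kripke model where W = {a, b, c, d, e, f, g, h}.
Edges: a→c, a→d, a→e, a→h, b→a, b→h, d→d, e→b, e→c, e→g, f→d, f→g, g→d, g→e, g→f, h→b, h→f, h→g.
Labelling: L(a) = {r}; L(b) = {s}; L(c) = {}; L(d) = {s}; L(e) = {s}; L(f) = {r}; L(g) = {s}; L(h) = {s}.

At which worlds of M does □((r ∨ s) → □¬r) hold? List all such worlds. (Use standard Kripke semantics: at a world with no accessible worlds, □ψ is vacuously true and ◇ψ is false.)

Recall that □ψ holds at a world iff ψ holds at every accessible world, and ◇ψ holds iff ψ holds at some accessible world.
Let φ = □((r ∨ s) → □¬r). Evaluate φ at each world:
  a (successors {c, d, e, h}): φ is false.
  b (successors {a, h}): φ is false.
  c (successors ∅): φ is true.
  d (successors {d}): φ is true.
  e (successors {b, c, g}): φ is false.
  f (successors {d, g}): φ is false.
  g (successors {d, e, f}): φ is true.
  h (successors {b, f, g}): φ is false.
For instance, at d:
  At d: □((r ∨ s) → □¬r) requires (r ∨ s) → □¬r at every successor {d}.
      At d: r ∨ s is true, □¬r is true, so (r ∨ s) → □¬r is true.
  So □((r ∨ s) → □¬r) is true at d.
Satisfying worlds: {c, d, g}

c, d, g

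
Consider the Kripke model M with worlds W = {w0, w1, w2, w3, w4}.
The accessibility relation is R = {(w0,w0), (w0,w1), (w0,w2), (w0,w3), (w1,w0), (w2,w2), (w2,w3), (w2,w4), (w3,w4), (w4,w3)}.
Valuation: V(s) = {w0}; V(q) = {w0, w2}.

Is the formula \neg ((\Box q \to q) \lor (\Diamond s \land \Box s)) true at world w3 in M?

No

At w3: (\Box q \to q) \lor (\Diamond s \land \Box s) is true, so \neg ((\Box q \to q) \lor (\Diamond s \land \Box s)) is false.
  At w3: \Box q \to q is true, \Diamond s \land \Box s is false, so (\Box q \to q) \lor (\Diamond s \land \Box s) is true.
    At w3: \Box q is false, q is false, so \Box q \to q is true.
      At w3: \Box q requires q at every successor {w4}.
        q fails at w4, so \Box q is false at w3.
    At w3: \Diamond s is false, \Box s is false, so \Diamond s \land \Box s is false.
      At w3: \Diamond s requires s at some successor in {w4}.
        At w4: s is false.
      So \Diamond s is false at w3.
      At w3: \Box s requires s at every successor {w4}.
        s fails at w4, so \Box s is false at w3.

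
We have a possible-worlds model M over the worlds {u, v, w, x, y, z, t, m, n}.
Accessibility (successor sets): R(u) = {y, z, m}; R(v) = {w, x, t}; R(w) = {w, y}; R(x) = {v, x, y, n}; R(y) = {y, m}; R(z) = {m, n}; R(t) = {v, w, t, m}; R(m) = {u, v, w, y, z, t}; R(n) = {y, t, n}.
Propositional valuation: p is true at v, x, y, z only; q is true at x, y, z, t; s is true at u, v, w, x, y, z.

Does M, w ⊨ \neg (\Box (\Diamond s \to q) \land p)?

Recall that \Box ψ holds at a world iff ψ holds at every accessible world, and \Diamond ψ holds iff ψ holds at some accessible world.
At w: \Box (\Diamond s \to q) \land p is false, so \neg (\Box (\Diamond s \to q) \land p) is true.
  At w: \Box (\Diamond s \to q) is false, p is false, so \Box (\Diamond s \to q) \land p is false.
    At w: \Box (\Diamond s \to q) requires \Diamond s \to q at every successor {w, y}.
      \Diamond s \to q fails at w, so \Box (\Diamond s \to q) is false at w.

Yes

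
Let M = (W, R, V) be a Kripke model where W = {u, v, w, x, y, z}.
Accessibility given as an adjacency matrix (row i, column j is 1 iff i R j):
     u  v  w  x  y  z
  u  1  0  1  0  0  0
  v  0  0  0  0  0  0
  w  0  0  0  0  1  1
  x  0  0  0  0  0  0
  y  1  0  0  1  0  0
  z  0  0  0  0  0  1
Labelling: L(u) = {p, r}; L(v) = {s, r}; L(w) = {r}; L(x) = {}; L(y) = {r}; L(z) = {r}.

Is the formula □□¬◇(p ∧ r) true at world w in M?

No

At w: □□¬◇(p ∧ r) requires □¬◇(p ∧ r) at every successor {y, z}.
  □¬◇(p ∧ r) fails at y, so □□¬◇(p ∧ r) is false at w.
    At y: □¬◇(p ∧ r) requires ¬◇(p ∧ r) at every successor {u, x}.
      ¬◇(p ∧ r) fails at u, so □¬◇(p ∧ r) is false at y.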